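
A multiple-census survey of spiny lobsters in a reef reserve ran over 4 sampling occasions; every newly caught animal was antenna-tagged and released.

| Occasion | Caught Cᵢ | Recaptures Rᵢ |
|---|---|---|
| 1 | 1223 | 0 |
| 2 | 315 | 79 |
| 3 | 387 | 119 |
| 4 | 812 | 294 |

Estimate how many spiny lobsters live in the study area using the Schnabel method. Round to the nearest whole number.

N ≈ 4781

Marked at large before each occasion: Mᵢ = Σⱼ<ᵢ (Cⱼ − Rⱼ) → M1=0, M2=1223, M3=1459, M4=1727
Σ MᵢCᵢ = 0·1223 + 1223·315 + 1459·387 + 1727·812 = 0 + 385245 + 564633 + 1402324 = 2352202
Σ Rᵢ = 0 + 79 + 119 + 294 = 492
N̂ = 2352202 / 492 ≈ 4780.9 → 4781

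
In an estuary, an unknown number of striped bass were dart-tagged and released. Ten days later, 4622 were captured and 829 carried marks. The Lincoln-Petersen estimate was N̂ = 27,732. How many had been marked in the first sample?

M = 4974

From N = M·C/R: M = N·R / C = 27732·829 / 4622 = 22989828 / 4622 = 4974.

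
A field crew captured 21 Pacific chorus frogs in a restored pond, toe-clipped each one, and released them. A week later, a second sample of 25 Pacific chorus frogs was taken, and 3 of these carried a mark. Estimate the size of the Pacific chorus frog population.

N = 175

Lincoln-Petersen assumes M/N = R/C, so N = M·C / R.
N = (21 × 25) / 3 = 525 / 3 = 175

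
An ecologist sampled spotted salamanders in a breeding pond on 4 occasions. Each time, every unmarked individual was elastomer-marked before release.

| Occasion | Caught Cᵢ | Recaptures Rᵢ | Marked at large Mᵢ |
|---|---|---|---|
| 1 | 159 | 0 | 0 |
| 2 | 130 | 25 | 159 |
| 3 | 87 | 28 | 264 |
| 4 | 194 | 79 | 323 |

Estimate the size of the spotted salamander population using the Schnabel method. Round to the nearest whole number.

Σ MᵢCᵢ = 0·159 + 159·130 + 264·87 + 323·194 = 0 + 20670 + 22968 + 62662 = 106300
Σ Rᵢ = 0 + 25 + 28 + 79 = 132
N̂ = 106300 / 132 ≈ 805.3 → 805

N ≈ 805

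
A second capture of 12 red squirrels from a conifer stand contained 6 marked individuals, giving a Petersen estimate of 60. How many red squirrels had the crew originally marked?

M = 30

From N = M·C/R: M = N·R / C = 60·6 / 12 = 360 / 12 = 30.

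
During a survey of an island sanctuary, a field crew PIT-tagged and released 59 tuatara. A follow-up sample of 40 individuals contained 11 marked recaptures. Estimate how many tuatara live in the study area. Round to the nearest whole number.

The marked fraction in the recapture sample should equal the marked fraction in the population: 11/40 = 59/N.
N = (59 × 40) / 11 = 2360 / 11 ≈ 214.5 → 215

N ≈ 215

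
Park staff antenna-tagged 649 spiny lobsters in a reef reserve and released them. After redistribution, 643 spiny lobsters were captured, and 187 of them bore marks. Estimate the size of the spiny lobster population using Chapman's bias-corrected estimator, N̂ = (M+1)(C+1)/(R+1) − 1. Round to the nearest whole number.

N̂ = (649+1)(643+1)/(187+1) − 1 = 650·644/188 − 1
= 418600/188 − 1 ≈ 2226.6 − 1 ≈ 2225.6 → 2226

N ≈ 2226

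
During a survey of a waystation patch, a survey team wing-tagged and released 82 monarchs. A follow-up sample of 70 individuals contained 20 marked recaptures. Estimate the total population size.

N = 287

Lincoln-Petersen assumes M/N = R/C, so N = M·C / R.
N = (82 × 70) / 20 = 5740 / 20 = 287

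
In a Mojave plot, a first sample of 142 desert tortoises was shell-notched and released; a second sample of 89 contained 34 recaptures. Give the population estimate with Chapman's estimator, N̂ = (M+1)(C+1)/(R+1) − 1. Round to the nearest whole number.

N̂ = (142+1)(89+1)/(34+1) − 1 = 143·90/35 − 1
= 12870/35 − 1 ≈ 367.7 − 1 ≈ 366.7 → 367

N ≈ 367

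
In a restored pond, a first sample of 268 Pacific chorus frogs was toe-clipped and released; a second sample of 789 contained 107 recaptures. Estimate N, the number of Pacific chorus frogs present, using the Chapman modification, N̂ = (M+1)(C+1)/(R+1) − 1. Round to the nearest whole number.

N ≈ 1967

N̂ = (268+1)(789+1)/(107+1) − 1 = 269·790/108 − 1
= 212510/108 − 1 ≈ 1967.7 − 1 ≈ 1966.7 → 1967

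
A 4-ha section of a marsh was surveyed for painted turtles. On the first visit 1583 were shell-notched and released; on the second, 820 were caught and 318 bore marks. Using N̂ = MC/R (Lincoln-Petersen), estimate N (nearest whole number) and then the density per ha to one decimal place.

N̂ = 1583·820/318 = 1298060/318 ≈ 4081.9 → 4082
Density = N̂ / area = 4082 / 4 ≈ 1020.50 → 1020.5 per ha

density ≈ 1020.5 painted turtles per ha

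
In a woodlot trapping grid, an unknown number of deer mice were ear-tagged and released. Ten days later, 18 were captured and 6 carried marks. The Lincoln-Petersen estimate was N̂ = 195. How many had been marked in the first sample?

From N = M·C/R: M = N·R / C = 195·6 / 18 = 1170 / 18 = 65.

M = 65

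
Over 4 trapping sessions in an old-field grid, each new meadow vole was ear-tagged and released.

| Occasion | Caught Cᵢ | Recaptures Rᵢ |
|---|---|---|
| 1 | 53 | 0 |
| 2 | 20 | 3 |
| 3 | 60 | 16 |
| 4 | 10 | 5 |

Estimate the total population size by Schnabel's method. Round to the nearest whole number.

Marked at large before each occasion: Mᵢ = Σⱼ<ᵢ (Cⱼ − Rⱼ) → M1=0, M2=53, M3=70, M4=114
Σ MᵢCᵢ = 0·53 + 53·20 + 70·60 + 114·10 = 0 + 1060 + 4200 + 1140 = 6400
Σ Rᵢ = 0 + 3 + 16 + 5 = 24
N̂ = 6400 / 24 ≈ 266.7 → 267

N ≈ 267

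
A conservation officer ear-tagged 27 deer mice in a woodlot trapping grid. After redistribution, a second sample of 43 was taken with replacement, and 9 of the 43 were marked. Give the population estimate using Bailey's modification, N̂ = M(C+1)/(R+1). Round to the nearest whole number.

N ≈ 119

N̂ = 27·(43+1)/(9+1) = 27·44/10 = 1188/10 ≈ 118.8 → 119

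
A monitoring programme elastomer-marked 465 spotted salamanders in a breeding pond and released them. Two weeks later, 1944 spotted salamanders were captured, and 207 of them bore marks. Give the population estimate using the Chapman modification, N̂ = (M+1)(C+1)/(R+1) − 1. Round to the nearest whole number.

N̂ = (465+1)(1944+1)/(207+1) − 1 = 466·1945/208 − 1
= 906370/208 − 1 ≈ 4357.5 − 1 ≈ 4356.5 → 4357

N ≈ 4357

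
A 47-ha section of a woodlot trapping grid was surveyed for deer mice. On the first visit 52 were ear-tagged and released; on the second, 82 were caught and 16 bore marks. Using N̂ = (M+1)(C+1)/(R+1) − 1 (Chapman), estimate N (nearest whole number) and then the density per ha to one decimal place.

N̂ = 53·83/17 − 1 = 4399/17 − 1 ≈ 257.8 → 258
Density = N̂ / area = 258 / 47 ≈ 5.49 → 5.5 per ha

density ≈ 5.5 deer mice per ha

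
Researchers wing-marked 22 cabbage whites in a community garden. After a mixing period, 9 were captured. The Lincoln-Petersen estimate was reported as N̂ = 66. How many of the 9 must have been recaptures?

From N = M·C/R: R = M·C / N = 22·9 / 66 = 198 / 66 = 3.

R = 3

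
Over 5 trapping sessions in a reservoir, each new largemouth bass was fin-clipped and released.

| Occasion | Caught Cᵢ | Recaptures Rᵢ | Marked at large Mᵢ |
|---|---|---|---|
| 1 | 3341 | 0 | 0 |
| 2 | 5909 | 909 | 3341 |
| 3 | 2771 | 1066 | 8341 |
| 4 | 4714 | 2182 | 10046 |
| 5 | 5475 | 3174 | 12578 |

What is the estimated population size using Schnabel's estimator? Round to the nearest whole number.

Σ MᵢCᵢ = 0·3341 + 3341·5909 + 8341·2771 + 10046·4714 + 12578·5475 = 0 + 19741969 + 23112911 + 47356844 + 68864550 = 159076274
Σ Rᵢ = 0 + 909 + 1066 + 2182 + 3174 = 7331
N̂ = 159076274 / 7331 ≈ 21699.1 → 21699

N ≈ 21,699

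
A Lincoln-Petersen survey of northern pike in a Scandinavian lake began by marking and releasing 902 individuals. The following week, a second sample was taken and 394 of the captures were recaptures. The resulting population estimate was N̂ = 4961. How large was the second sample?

From N = M·C/R: C = N·R / M = 4961·394 / 902 = 1954634 / 902 = 2167.

C = 2167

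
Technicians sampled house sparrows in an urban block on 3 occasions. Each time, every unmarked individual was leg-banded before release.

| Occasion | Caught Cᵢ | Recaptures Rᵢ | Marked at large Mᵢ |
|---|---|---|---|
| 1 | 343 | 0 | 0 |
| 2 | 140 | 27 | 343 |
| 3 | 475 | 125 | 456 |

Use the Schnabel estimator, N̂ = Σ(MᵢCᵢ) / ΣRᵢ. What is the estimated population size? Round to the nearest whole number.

N ≈ 1741

Σ MᵢCᵢ = 0·343 + 343·140 + 456·475 = 0 + 48020 + 216600 = 264620
Σ Rᵢ = 0 + 27 + 125 = 152
N̂ = 264620 / 152 ≈ 1740.9 → 1741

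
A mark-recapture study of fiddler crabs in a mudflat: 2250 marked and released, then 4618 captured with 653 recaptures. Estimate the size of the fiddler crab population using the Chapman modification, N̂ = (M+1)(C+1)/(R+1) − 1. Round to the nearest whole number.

N ≈ 15,897

N̂ = (2250+1)(4618+1)/(653+1) − 1 = 2251·4619/654 − 1
= 10397369/654 − 1 ≈ 15898.1 − 1 ≈ 15897.1 → 15897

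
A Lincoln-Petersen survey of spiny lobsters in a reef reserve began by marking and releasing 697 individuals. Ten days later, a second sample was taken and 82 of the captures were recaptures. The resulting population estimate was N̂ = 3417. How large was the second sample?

C = 402

From N = M·C/R: C = N·R / M = 3417·82 / 697 = 280194 / 697 = 402.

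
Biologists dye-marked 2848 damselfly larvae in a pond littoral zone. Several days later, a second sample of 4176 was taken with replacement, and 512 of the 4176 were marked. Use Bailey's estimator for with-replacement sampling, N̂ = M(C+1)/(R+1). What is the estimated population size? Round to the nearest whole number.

N̂ = 2848·(4176+1)/(512+1) = 2848·4177/513 = 11896096/513 ≈ 23189.3 → 23189

N ≈ 23,189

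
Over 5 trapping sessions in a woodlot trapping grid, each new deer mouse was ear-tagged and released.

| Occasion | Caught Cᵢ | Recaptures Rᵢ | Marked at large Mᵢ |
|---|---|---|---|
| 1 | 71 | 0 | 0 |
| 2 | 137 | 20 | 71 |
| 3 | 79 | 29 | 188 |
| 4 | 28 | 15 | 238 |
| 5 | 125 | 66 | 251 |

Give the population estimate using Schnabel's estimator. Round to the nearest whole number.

Σ MᵢCᵢ = 0·71 + 71·137 + 188·79 + 238·28 + 251·125 = 0 + 9727 + 14852 + 6664 + 31375 = 62618
Σ Rᵢ = 0 + 20 + 29 + 15 + 66 = 130
N̂ = 62618 / 130 ≈ 481.7 → 482

N ≈ 482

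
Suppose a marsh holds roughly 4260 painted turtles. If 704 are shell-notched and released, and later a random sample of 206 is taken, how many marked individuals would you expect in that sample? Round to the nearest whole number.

Expected recaptures E[R] = M·C / N.
E[R] = 704 × 206 / 4260 = 145024 / 4260 ≈ 34.0 → 34

expected recaptures ≈ 34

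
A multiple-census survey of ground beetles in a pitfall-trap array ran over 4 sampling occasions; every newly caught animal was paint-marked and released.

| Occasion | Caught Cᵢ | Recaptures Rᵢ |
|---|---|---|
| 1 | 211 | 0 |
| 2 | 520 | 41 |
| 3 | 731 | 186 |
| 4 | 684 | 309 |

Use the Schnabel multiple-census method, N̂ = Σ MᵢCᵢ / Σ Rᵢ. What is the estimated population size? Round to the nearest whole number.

Marked at large before each occasion: Mᵢ = Σⱼ<ᵢ (Cⱼ − Rⱼ) → M1=0, M2=211, M3=690, M4=1235
Σ MᵢCᵢ = 0·211 + 211·520 + 690·731 + 1235·684 = 0 + 109720 + 504390 + 844740 = 1458850
Σ Rᵢ = 0 + 41 + 186 + 309 = 536
N̂ = 1458850 / 536 ≈ 2721.7 → 2722

N ≈ 2722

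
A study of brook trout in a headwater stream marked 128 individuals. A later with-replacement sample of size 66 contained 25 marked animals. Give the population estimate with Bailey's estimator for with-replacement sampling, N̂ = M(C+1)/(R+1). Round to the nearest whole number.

N ≈ 330

N̂ = 128·(66+1)/(25+1) = 128·67/26 = 8576/26 ≈ 329.8 → 330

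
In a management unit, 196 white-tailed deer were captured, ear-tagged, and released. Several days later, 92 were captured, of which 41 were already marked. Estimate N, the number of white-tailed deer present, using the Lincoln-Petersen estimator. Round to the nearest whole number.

If marked individuals mix randomly, R/C ≈ M/N, giving N ≈ M·C/R.
N = (196 × 92) / 41 = 18032 / 41 ≈ 439.8 → 440

N ≈ 440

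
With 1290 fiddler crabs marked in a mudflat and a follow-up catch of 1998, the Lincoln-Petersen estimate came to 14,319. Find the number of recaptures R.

From N = M·C/R: R = M·C / N = 1290·1998 / 14319 = 2577420 / 14319 = 180.

R = 180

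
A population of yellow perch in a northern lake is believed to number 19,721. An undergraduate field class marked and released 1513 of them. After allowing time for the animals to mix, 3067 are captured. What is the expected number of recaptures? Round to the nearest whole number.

The marked fraction of the population is 1513/19721, so in a sample of 3067 expect C·(M/N) marked.
E[R] = 1513 × 3067 / 19721 = 4640371 / 19721 ≈ 235.3 → 235

expected recaptures ≈ 235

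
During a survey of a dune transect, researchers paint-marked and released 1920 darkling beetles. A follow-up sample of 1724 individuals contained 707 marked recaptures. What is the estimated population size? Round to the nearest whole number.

N ≈ 4682

The marked fraction in the recapture sample should equal the marked fraction in the population: 707/1724 = 1920/N.
N = (1920 × 1724) / 707 = 3310080 / 707 ≈ 4681.9 → 4682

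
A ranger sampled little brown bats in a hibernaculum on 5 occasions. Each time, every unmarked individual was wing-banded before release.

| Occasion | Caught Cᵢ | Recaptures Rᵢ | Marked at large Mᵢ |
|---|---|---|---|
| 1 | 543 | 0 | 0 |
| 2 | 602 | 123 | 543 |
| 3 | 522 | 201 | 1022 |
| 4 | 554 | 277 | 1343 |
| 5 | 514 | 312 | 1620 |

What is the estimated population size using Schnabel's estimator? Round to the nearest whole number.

Σ MᵢCᵢ = 0·543 + 543·602 + 1022·522 + 1343·554 + 1620·514 = 0 + 326886 + 533484 + 744022 + 832680 = 2437072
Σ Rᵢ = 0 + 123 + 201 + 277 + 312 = 913
N̂ = 2437072 / 913 ≈ 2669.3 → 2669

N ≈ 2669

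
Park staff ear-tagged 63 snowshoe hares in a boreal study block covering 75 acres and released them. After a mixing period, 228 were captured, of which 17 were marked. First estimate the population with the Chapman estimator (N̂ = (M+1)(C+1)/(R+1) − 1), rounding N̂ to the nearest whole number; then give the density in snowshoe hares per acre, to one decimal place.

N̂ = 64·229/18 − 1 = 14656/18 − 1 ≈ 813.2 → 813
Density = N̂ / area = 813 / 75 ≈ 10.84 → 10.8 per acre

density ≈ 10.8 snowshoe hares per acre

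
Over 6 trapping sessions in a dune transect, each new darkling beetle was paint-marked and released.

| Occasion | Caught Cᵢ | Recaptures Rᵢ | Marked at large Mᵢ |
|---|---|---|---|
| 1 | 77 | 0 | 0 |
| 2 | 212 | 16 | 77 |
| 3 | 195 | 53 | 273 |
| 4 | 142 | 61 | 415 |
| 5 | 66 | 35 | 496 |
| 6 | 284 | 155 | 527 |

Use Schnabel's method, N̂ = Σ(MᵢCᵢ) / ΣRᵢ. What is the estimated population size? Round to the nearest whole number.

N ≈ 972

Σ MᵢCᵢ = 0·77 + 77·212 + 273·195 + 415·142 + 496·66 + 527·284 = 0 + 16324 + 53235 + 58930 + 32736 + 149668 = 310893
Σ Rᵢ = 0 + 16 + 53 + 61 + 35 + 155 = 320
N̂ = 310893 / 320 ≈ 971.5 → 972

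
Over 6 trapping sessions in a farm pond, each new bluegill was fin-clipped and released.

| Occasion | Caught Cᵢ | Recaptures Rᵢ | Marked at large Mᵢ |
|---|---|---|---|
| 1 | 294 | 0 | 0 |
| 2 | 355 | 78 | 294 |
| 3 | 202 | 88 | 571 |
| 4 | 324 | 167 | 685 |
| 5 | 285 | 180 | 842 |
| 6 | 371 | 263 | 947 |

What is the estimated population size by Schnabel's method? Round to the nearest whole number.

Σ MᵢCᵢ = 0·294 + 294·355 + 571·202 + 685·324 + 842·285 + 947·371 = 0 + 104370 + 115342 + 221940 + 239970 + 351337 = 1032959
Σ Rᵢ = 0 + 78 + 88 + 167 + 180 + 263 = 776
N̂ = 1032959 / 776 ≈ 1331.1 → 1331

N ≈ 1331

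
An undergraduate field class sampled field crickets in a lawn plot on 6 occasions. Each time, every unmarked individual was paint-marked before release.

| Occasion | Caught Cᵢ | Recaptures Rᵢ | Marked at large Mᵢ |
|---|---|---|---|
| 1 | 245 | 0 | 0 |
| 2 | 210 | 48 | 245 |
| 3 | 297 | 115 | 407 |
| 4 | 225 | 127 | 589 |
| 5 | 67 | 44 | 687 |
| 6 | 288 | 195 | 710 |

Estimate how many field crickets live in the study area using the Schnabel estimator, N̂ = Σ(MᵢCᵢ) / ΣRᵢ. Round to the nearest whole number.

N ≈ 1050

Σ MᵢCᵢ = 0·245 + 245·210 + 407·297 + 589·225 + 687·67 + 710·288 = 0 + 51450 + 120879 + 132525 + 46029 + 204480 = 555363
Σ Rᵢ = 0 + 48 + 115 + 127 + 44 + 195 = 529
N̂ = 555363 / 529 ≈ 1049.8 → 1050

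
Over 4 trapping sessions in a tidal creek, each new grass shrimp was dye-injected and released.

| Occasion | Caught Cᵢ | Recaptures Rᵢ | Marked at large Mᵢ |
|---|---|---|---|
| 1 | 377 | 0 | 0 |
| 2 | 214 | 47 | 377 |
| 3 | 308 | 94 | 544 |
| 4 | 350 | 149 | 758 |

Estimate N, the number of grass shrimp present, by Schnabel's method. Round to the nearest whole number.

N ≈ 1771

Σ MᵢCᵢ = 0·377 + 377·214 + 544·308 + 758·350 = 0 + 80678 + 167552 + 265300 = 513530
Σ Rᵢ = 0 + 47 + 94 + 149 = 290
N̂ = 513530 / 290 ≈ 1770.8 → 1771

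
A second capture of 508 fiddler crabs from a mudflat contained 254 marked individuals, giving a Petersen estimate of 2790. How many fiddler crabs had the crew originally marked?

M = 1395

From N = M·C/R: M = N·R / C = 2790·254 / 508 = 708660 / 508 = 1395.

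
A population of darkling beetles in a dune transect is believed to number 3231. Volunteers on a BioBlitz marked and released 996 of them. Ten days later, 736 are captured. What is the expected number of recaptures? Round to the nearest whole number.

expected recaptures ≈ 227

Expected recaptures E[R] = M·C / N.
E[R] = 996 × 736 / 3231 = 733056 / 3231 ≈ 226.9 → 227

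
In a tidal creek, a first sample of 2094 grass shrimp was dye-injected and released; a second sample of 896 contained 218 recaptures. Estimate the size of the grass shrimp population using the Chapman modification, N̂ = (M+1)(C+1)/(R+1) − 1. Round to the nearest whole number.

N̂ = (2094+1)(896+1)/(218+1) − 1 = 2095·897/219 − 1
= 1879215/219 − 1 ≈ 8580.9 − 1 ≈ 8579.9 → 8580

N ≈ 8580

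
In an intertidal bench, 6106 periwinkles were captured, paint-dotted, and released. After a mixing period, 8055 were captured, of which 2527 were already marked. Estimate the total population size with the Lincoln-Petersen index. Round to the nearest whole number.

N ≈ 19,463

Lincoln-Petersen assumes M/N = R/C, so N = M·C / R.
N = (6106 × 8055) / 2527 = 49183830 / 2527 ≈ 19463.3 → 19463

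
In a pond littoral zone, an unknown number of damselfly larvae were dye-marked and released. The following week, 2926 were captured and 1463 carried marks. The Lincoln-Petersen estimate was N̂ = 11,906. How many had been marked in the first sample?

M = 5953

From N = M·C/R: M = N·R / C = 11906·1463 / 2926 = 17418478 / 2926 = 5953.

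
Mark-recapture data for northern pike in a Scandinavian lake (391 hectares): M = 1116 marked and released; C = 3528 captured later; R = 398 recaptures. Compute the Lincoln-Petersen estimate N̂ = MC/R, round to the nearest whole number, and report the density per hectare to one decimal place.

N̂ = 1116·3528/398 = 3937248/398 ≈ 9892.6 → 9893
Density = N̂ / area = 9893 / 391 ≈ 25.30 → 25.3 per hectare

density ≈ 25.3 northern pike per hectare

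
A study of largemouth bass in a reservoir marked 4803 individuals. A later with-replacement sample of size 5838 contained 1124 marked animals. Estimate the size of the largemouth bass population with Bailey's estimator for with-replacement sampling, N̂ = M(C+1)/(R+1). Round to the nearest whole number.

N̂ = 4803·(5838+1)/(1124+1) = 4803·5839/1125 = 28044717/1125 ≈ 24928.6 → 24929

N ≈ 24,929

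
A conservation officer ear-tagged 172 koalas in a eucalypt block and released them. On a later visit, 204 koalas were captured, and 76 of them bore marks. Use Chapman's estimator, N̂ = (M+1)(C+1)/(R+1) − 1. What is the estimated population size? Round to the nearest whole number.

N ≈ 460

N̂ = (172+1)(204+1)/(76+1) − 1 = 173·205/77 − 1
= 35465/77 − 1 ≈ 460.6 − 1 ≈ 459.6 → 460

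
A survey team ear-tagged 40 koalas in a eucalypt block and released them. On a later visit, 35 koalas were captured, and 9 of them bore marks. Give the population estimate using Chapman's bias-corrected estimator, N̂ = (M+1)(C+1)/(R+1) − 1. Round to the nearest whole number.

N ≈ 147

N̂ = (40+1)(35+1)/(9+1) − 1 = 41·36/10 − 1
= 1476/10 − 1 ≈ 147.6 − 1 ≈ 146.6 → 147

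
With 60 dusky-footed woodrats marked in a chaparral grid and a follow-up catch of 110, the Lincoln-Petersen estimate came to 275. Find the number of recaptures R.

From N = M·C/R: R = M·C / N = 60·110 / 275 = 6600 / 275 = 24.

R = 24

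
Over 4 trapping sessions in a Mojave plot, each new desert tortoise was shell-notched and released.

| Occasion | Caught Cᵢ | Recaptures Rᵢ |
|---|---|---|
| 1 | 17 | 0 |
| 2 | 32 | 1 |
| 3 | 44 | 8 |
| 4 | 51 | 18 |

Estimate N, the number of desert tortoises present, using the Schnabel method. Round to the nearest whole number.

Marked at large before each occasion: Mᵢ = Σⱼ<ᵢ (Cⱼ − Rⱼ) → M1=0, M2=17, M3=48, M4=84
Σ MᵢCᵢ = 0·17 + 17·32 + 48·44 + 84·51 = 0 + 544 + 2112 + 4284 = 6940
Σ Rᵢ = 0 + 1 + 8 + 18 = 27
N̂ = 6940 / 27 ≈ 257.0 → 257

N ≈ 257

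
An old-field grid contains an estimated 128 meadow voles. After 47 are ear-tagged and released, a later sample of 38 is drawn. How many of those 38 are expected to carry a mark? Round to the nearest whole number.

The marked fraction of the population is 47/128, so in a sample of 38 expect C·(M/N) marked.
E[R] = 47 × 38 / 128 = 1786 / 128 ≈ 14.0 → 14

expected recaptures ≈ 14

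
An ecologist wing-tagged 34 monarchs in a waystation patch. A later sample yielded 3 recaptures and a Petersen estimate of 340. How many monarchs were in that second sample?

From N = M·C/R: C = N·R / M = 340·3 / 34 = 1020 / 34 = 30.

C = 30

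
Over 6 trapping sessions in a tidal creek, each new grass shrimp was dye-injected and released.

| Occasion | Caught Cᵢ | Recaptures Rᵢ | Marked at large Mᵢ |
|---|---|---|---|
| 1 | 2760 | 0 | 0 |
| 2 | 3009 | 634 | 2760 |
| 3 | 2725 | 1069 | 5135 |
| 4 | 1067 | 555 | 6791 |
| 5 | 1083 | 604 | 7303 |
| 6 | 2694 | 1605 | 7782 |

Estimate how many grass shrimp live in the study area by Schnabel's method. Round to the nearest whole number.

Σ MᵢCᵢ = 0·2760 + 2760·3009 + 5135·2725 + 6791·1067 + 7303·1083 + 7782·2694 = 0 + 8304840 + 13992875 + 7245997 + 7909149 + 20964708 = 58417569
Σ Rᵢ = 0 + 634 + 1069 + 555 + 604 + 1605 = 4467
N̂ = 58417569 / 4467 ≈ 13077.6 → 13078

N ≈ 13,078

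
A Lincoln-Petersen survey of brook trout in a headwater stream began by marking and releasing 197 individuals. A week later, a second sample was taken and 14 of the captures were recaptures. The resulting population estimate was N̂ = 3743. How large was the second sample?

From N = M·C/R: C = N·R / M = 3743·14 / 197 = 52402 / 197 = 266.

C = 266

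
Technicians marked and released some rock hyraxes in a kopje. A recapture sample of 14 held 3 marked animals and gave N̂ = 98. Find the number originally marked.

M = 21

From N = M·C/R: M = N·R / C = 98·3 / 14 = 294 / 14 = 21.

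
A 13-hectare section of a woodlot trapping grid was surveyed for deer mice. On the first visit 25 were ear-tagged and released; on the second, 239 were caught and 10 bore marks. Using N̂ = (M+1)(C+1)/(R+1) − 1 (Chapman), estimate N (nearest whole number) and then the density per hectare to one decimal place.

density ≈ 43.5 deer mice per hectare

N̂ = 26·240/11 − 1 = 6240/11 − 1 ≈ 566.3 → 566
Density = N̂ / area = 566 / 13 ≈ 43.54 → 43.5 per hectare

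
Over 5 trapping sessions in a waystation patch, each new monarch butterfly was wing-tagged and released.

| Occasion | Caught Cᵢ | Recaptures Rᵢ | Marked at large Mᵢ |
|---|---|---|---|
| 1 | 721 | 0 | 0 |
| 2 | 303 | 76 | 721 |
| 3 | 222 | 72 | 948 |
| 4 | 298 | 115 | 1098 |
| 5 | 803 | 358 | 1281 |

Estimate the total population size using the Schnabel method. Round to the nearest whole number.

Σ MᵢCᵢ = 0·721 + 721·303 + 948·222 + 1098·298 + 1281·803 = 0 + 218463 + 210456 + 327204 + 1028643 = 1784766
Σ Rᵢ = 0 + 76 + 72 + 115 + 358 = 621
N̂ = 1784766 / 621 ≈ 2874.0 → 2874

N ≈ 2874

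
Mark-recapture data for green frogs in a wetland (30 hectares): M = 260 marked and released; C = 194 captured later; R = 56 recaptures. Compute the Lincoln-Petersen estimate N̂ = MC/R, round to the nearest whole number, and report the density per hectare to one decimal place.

N̂ = 260·194/56 = 50440/56 ≈ 900.7 → 901
Density = N̂ / area = 901 / 30 ≈ 30.03 → 30.0 per hectare

density ≈ 30.0 green frogs per hectare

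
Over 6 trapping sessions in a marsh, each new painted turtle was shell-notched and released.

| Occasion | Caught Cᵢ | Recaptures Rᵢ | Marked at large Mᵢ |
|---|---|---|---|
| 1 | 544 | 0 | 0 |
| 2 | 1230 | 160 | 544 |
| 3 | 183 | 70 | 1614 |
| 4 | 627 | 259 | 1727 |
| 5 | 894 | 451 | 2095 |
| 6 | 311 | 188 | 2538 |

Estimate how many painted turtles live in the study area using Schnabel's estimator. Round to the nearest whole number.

N ≈ 4175

Σ MᵢCᵢ = 0·544 + 544·1230 + 1614·183 + 1727·627 + 2095·894 + 2538·311 = 0 + 669120 + 295362 + 1082829 + 1872930 + 789318 = 4709559
Σ Rᵢ = 0 + 160 + 70 + 259 + 451 + 188 = 1128
N̂ = 4709559 / 1128 ≈ 4175.1 → 4175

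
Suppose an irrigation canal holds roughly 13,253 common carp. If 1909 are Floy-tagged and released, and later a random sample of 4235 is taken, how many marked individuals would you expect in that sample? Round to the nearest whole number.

expected recaptures ≈ 610

Expected recaptures E[R] = M·C / N.
E[R] = 1909 × 4235 / 13253 = 8084615 / 13253 ≈ 610.0 → 610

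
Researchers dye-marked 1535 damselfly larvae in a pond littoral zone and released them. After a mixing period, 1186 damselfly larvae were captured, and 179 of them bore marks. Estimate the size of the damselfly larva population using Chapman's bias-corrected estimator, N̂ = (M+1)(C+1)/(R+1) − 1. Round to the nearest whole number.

N̂ = (1535+1)(1186+1)/(179+1) − 1 = 1536·1187/180 − 1
= 1823232/180 − 1 ≈ 10129.1 − 1 ≈ 10128.1 → 10128

N ≈ 10,128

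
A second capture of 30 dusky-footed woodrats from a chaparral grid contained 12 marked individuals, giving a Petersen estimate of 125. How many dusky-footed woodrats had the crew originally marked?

M = 50

From N = M·C/R: M = N·R / C = 125·12 / 30 = 1500 / 30 = 50.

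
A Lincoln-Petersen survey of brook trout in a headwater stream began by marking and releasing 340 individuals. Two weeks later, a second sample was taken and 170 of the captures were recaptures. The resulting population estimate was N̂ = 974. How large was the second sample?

From N = M·C/R: C = N·R / M = 974·170 / 340 = 165580 / 340 = 487.

C = 487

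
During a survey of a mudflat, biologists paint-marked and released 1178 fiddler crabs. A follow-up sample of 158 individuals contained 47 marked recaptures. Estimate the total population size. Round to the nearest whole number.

N ≈ 3960

If marked individuals mix randomly, R/C ≈ M/N, giving N ≈ M·C/R.
N = (1178 × 158) / 47 = 186124 / 47 ≈ 3960.1 → 3960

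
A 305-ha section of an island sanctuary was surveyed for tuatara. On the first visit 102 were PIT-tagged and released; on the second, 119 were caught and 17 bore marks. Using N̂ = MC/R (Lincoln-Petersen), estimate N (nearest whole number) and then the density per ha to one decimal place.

density ≈ 2.3 tuatara per ha

N̂ = 102·119/17 = 12138/17 = 714
Density = N̂ / area = 714 / 305 ≈ 2.34 → 2.3 per ha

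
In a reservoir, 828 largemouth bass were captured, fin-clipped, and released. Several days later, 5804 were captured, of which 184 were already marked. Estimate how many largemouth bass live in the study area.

N = 26,118

Lincoln-Petersen assumes M/N = R/C, so N = M·C / R.
N = (828 × 5804) / 184 = 4805712 / 184 = 26118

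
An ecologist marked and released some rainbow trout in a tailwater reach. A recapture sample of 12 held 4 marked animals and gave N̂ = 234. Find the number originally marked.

M = 78

From N = M·C/R: M = N·R / C = 234·4 / 12 = 936 / 12 = 78.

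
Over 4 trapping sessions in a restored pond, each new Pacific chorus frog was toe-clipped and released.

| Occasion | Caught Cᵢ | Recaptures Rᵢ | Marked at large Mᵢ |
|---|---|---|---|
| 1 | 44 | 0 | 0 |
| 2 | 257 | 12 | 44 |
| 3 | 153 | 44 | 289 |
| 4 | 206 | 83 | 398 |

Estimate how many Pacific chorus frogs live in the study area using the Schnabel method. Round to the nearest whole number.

N ≈ 989

Σ MᵢCᵢ = 0·44 + 44·257 + 289·153 + 398·206 = 0 + 11308 + 44217 + 81988 = 137513
Σ Rᵢ = 0 + 12 + 44 + 83 = 139
N̂ = 137513 / 139 ≈ 989.3 → 989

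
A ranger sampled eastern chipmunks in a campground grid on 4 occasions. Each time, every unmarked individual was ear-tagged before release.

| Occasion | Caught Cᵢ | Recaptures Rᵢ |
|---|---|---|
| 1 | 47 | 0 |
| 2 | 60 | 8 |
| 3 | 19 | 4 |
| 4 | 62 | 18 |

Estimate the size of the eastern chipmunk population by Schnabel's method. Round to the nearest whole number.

Marked at large before each occasion: Mᵢ = Σⱼ<ᵢ (Cⱼ − Rⱼ) → M1=0, M2=47, M3=99, M4=114
Σ MᵢCᵢ = 0·47 + 47·60 + 99·19 + 114·62 = 0 + 2820 + 1881 + 7068 = 11769
Σ Rᵢ = 0 + 8 + 4 + 18 = 30
N̂ = 11769 / 30 ≈ 392.3 → 392

N ≈ 392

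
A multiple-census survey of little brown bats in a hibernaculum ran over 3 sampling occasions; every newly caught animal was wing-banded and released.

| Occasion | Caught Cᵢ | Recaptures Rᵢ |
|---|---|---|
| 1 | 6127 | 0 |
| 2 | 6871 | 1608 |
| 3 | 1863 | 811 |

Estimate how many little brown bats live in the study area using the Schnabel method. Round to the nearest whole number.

Marked at large before each occasion: Mᵢ = Σⱼ<ᵢ (Cⱼ − Rⱼ) → M1=0, M2=6127, M3=11390
Σ MᵢCᵢ = 0·6127 + 6127·6871 + 11390·1863 = 0 + 42098617 + 21219570 = 63318187
Σ Rᵢ = 0 + 1608 + 811 = 2419
N̂ = 63318187 / 2419 ≈ 26175.4 → 26175

N ≈ 26,175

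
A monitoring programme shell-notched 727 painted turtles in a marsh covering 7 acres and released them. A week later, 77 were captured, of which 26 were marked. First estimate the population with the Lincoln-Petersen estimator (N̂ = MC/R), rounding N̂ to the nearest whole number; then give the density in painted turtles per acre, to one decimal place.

N̂ = 727·77/26 = 55979/26 ≈ 2153.0 → 2153
Density = N̂ / area = 2153 / 7 ≈ 307.57 → 307.6 per acre

density ≈ 307.6 painted turtles per acre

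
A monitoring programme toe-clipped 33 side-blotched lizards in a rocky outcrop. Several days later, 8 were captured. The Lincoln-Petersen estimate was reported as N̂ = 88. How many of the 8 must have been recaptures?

From N = M·C/R: R = M·C / N = 33·8 / 88 = 264 / 88 = 3.

R = 3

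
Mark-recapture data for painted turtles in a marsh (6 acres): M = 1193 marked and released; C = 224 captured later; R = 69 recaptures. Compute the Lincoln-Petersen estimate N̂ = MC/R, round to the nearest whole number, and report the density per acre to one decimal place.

density ≈ 645.5 painted turtles per acre

N̂ = 1193·224/69 = 267232/69 ≈ 3872.9 → 3873
Density = N̂ / area = 3873 / 6 ≈ 645.50 → 645.5 per acre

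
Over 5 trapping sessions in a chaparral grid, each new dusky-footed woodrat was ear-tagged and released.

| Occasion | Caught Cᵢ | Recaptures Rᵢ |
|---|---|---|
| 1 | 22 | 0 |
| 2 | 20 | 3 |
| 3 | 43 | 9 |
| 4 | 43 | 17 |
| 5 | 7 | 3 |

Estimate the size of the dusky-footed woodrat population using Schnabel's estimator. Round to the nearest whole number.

N ≈ 186

Marked at large before each occasion: Mᵢ = Σⱼ<ᵢ (Cⱼ − Rⱼ) → M1=0, M2=22, M3=39, M4=73, M5=99
Σ MᵢCᵢ = 0·22 + 22·20 + 39·43 + 73·43 + 99·7 = 0 + 440 + 1677 + 3139 + 693 = 5949
Σ Rᵢ = 0 + 3 + 9 + 17 + 3 = 32
N̂ = 5949 / 32 ≈ 185.9 → 186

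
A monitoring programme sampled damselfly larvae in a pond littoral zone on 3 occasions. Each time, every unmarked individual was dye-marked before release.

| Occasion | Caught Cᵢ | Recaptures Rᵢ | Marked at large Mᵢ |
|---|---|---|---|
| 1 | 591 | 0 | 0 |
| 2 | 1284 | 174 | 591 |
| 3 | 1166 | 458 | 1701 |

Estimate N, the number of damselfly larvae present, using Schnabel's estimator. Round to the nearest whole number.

Σ MᵢCᵢ = 0·591 + 591·1284 + 1701·1166 = 0 + 758844 + 1983366 = 2742210
Σ Rᵢ = 0 + 174 + 458 = 632
N̂ = 2742210 / 632 ≈ 4338.9 → 4339

N ≈ 4339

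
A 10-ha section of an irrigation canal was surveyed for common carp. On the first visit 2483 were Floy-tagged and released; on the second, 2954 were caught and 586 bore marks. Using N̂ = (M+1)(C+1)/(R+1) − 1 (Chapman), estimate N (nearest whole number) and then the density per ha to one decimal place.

N̂ = 2484·2955/587 − 1 = 7340220/587 − 1 ≈ 12503.6 → 12504
Density = N̂ / area = 12504 / 10 ≈ 1250.40 → 1250.4 per ha

density ≈ 1250.4 common carp per ha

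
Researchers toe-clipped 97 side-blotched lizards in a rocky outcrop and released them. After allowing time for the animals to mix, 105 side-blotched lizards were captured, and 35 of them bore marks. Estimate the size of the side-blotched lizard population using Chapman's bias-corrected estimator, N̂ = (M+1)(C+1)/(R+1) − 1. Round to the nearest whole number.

N ≈ 288

N̂ = (97+1)(105+1)/(35+1) − 1 = 98·106/36 − 1
= 10388/36 − 1 ≈ 288.6 − 1 ≈ 287.6 → 288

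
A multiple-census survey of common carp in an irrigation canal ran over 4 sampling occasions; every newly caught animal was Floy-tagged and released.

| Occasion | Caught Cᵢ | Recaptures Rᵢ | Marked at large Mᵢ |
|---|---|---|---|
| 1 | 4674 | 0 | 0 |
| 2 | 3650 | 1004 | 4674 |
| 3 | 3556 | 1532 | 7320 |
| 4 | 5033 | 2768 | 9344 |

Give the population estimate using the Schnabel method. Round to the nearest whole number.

N ≈ 16,991

Σ MᵢCᵢ = 0·4674 + 4674·3650 + 7320·3556 + 9344·5033 = 0 + 17060100 + 26029920 + 47028352 = 90118372
Σ Rᵢ = 0 + 1004 + 1532 + 2768 = 5304
N̂ = 90118372 / 5304 ≈ 16990.6 → 16991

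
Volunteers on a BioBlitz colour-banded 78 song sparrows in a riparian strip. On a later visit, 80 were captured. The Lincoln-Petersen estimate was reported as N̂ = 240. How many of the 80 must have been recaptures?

From N = M·C/R: R = M·C / N = 78·80 / 240 = 6240 / 240 = 26.

R = 26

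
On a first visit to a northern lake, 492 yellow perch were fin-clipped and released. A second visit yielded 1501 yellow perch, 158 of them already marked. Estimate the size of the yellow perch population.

Lincoln-Petersen assumes M/N = R/C, so N = M·C / R.
N = (492 × 1501) / 158 = 738492 / 158 = 4674

N = 4674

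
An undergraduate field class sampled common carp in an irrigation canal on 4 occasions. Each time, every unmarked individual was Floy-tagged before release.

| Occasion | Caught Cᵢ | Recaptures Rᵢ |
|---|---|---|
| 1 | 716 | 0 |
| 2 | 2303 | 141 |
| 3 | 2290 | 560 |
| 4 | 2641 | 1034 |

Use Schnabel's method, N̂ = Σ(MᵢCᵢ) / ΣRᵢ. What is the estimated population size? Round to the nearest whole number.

Marked at large before each occasion: Mᵢ = Σⱼ<ᵢ (Cⱼ − Rⱼ) → M1=0, M2=716, M3=2878, M4=4608
Σ MᵢCᵢ = 0·716 + 716·2303 + 2878·2290 + 4608·2641 = 0 + 1648948 + 6590620 + 12169728 = 20409296
Σ Rᵢ = 0 + 141 + 560 + 1034 = 1735
N̂ = 20409296 / 1735 ≈ 11763.3 → 11763

N ≈ 11,763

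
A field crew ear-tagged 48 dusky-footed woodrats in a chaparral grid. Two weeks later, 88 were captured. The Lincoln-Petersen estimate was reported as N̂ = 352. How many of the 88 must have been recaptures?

From N = M·C/R: R = M·C / N = 48·88 / 352 = 4224 / 352 = 12.

R = 12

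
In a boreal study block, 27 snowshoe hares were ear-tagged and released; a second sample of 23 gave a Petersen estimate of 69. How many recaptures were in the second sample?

R = 9

From N = M·C/R: R = M·C / N = 27·23 / 69 = 621 / 69 = 9.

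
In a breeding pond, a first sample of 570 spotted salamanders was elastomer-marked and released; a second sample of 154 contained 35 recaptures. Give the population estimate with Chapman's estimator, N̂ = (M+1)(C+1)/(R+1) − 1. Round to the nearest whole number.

N ≈ 2457

N̂ = (570+1)(154+1)/(35+1) − 1 = 571·155/36 − 1
= 88505/36 − 1 ≈ 2458.47 − 1 ≈ 2457.47 → 2457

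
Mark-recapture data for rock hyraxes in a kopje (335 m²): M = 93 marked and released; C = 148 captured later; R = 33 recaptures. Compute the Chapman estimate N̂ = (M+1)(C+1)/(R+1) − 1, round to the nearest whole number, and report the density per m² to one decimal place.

N̂ = 94·149/34 − 1 = 14006/34 − 1 ≈ 410.9 → 411
Density = N̂ / area = 411 / 335 ≈ 1.23 → 1.2 per m²

density ≈ 1.2 rock hyraxes per m²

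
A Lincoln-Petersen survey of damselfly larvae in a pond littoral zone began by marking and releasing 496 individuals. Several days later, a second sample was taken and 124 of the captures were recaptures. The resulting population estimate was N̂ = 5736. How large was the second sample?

From N = M·C/R: C = N·R / M = 5736·124 / 496 = 711264 / 496 = 1434.

C = 1434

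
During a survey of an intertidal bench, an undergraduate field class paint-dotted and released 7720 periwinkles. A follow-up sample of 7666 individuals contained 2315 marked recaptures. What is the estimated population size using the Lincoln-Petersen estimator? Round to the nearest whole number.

Lincoln-Petersen assumes M/N = R/C, so N = M·C / R.
N = (7720 × 7666) / 2315 = 59181520 / 2315 ≈ 25564.4 → 25564

N ≈ 25,564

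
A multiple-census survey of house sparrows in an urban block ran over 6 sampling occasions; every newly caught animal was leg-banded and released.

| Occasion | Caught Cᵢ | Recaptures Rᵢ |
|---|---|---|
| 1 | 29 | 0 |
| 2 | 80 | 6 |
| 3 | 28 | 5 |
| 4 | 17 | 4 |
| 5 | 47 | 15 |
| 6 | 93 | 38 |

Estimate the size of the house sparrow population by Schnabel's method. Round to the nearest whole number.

Marked at large before each occasion: Mᵢ = Σⱼ<ᵢ (Cⱼ − Rⱼ) → M1=0, M2=29, M3=103, M4=126, M5=139, M6=171
Σ MᵢCᵢ = 0·29 + 29·80 + 103·28 + 126·17 + 139·47 + 171·93 = 0 + 2320 + 2884 + 2142 + 6533 + 15903 = 29782
Σ Rᵢ = 0 + 6 + 5 + 4 + 15 + 38 = 68
N̂ = 29782 / 68 ≈ 438.0 → 438

N ≈ 438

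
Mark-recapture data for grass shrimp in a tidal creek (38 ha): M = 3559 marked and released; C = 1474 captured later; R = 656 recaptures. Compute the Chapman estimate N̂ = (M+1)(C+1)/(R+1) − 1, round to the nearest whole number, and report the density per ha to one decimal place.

density ≈ 210.3 grass shrimp per ha

N̂ = 3560·1475/657 − 1 = 5251000/657 − 1 ≈ 7991.4 → 7991
Density = N̂ / area = 7991 / 38 ≈ 210.29 → 210.3 per ha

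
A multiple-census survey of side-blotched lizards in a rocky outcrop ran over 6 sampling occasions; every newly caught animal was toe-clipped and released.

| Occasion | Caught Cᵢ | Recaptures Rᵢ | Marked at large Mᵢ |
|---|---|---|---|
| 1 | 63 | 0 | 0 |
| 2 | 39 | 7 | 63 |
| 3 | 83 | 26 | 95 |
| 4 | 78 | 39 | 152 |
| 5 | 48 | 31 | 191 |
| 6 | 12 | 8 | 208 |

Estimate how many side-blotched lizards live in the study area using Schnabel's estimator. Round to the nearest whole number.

N ≈ 305

Σ MᵢCᵢ = 0·63 + 63·39 + 95·83 + 152·78 + 191·48 + 208·12 = 0 + 2457 + 7885 + 11856 + 9168 + 2496 = 33862
Σ Rᵢ = 0 + 7 + 26 + 39 + 31 + 8 = 111
N̂ = 33862 / 111 ≈ 305.1 → 305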